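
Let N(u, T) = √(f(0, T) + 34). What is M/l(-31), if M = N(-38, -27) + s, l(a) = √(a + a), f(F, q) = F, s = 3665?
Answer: I*√62*(-3665 - √34)/62 ≈ -466.2*I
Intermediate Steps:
N(u, T) = √34 (N(u, T) = √(0 + 34) = √34)
l(a) = √2*√a (l(a) = √(2*a) = √2*√a)
M = 3665 + √34 (M = √34 + 3665 = 3665 + √34 ≈ 3670.8)
M/l(-31) = (3665 + √34)/((√2*√(-31))) = (3665 + √34)/((√2*(I*√31))) = (3665 + √34)/((I*√62)) = (3665 + √34)*(-I*√62/62) = -I*√62*(3665 + √34)/62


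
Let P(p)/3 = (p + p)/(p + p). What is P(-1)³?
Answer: 27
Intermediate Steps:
P(p) = 3 (P(p) = 3*((p + p)/(p + p)) = 3*((2*p)/((2*p))) = 3*((2*p)*(1/(2*p))) = 3*1 = 3)
P(-1)³ = 3³ = 27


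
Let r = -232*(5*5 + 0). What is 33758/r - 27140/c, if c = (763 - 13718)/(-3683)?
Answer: -58018573089/7513900 ≈ -7721.5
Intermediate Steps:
c = 12955/3683 (c = -12955*(-1/3683) = 12955/3683 ≈ 3.5175)
r = -5800 (r = -232*(25 + 0) = -232*25 = -5800)
33758/r - 27140/c = 33758/(-5800) - 27140/12955/3683 = 33758*(-1/5800) - 27140*3683/12955 = -16879/2900 - 19991324/2591 = -58018573089/7513900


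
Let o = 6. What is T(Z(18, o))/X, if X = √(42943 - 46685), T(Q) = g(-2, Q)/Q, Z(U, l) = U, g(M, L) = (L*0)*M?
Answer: 0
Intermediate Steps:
g(M, L) = 0 (g(M, L) = 0*M = 0)
T(Q) = 0 (T(Q) = 0/Q = 0)
X = I*√3742 (X = √(-3742) = I*√3742 ≈ 61.172*I)
T(Z(18, o))/X = 0/((I*√3742)) = 0*(-I*√3742/3742) = 0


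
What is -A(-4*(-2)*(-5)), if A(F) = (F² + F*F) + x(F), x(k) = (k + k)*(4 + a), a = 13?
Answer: -1840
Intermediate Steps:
x(k) = 34*k (x(k) = (k + k)*(4 + 13) = (2*k)*17 = 34*k)
A(F) = 2*F² + 34*F (A(F) = (F² + F*F) + 34*F = (F² + F²) + 34*F = 2*F² + 34*F)
-A(-4*(-2)*(-5)) = -2*-4*(-2)*(-5)*(17 - 4*(-2)*(-5)) = -2*8*(-5)*(17 + 8*(-5)) = -2*(-40)*(17 - 40) = -2*(-40)*(-23) = -1*1840 = -1840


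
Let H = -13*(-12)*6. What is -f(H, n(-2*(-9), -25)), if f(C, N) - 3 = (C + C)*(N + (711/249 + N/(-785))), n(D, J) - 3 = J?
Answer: 2331453543/65155 ≈ 35783.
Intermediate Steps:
n(D, J) = 3 + J
H = 936 (H = 156*6 = 936)
f(C, N) = 3 + 2*C*(237/83 + 784*N/785) (f(C, N) = 3 + (C + C)*(N + (711/249 + N/(-785))) = 3 + (2*C)*(N + (711*(1/249) + N*(-1/785))) = 3 + (2*C)*(N + (237/83 - N/785)) = 3 + (2*C)*(237/83 + 784*N/785) = 3 + 2*C*(237/83 + 784*N/785))
-f(H, n(-2*(-9), -25)) = -(3 + (474/83)*936 + (1568/785)*936*(3 - 25)) = -(3 + 443664/83 + (1568/785)*936*(-22)) = -(3 + 443664/83 - 32288256/785) = -1*(-2331453543/65155) = 2331453543/65155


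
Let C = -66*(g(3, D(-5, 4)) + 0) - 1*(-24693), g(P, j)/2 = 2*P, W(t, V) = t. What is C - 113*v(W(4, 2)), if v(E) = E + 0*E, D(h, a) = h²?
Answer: 23449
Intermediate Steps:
g(P, j) = 4*P (g(P, j) = 2*(2*P) = 4*P)
v(E) = E (v(E) = E + 0 = E)
C = 23901 (C = -66*(4*3 + 0) - 1*(-24693) = -66*(12 + 0) + 24693 = -66*12 + 24693 = -792 + 24693 = 23901)
C - 113*v(W(4, 2)) = 23901 - 113*4 = 23901 - 452 = 23449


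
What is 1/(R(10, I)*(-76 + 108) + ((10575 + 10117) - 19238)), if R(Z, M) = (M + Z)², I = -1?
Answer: 1/4046 ≈ 0.00024716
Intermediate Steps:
1/(R(10, I)*(-76 + 108) + ((10575 + 10117) - 19238)) = 1/((-1 + 10)²*(-76 + 108) + ((10575 + 10117) - 19238)) = 1/(9²*32 + (20692 - 19238)) = 1/(81*32 + 1454) = 1/(2592 + 1454) = 1/4046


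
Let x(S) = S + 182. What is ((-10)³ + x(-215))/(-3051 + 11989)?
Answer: -1033/8938 ≈ -0.11557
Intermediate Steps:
x(S) = 182 + S
((-10)³ + x(-215))/(-3051 + 11989) = ((-10)³ + (182 - 215))/(-3051 + 11989) = (-1000 - 33)/8938 = -1033*1/8938 = -1033/8938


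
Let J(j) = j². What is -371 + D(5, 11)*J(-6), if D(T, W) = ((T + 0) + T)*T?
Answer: 1429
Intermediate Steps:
D(T, W) = 2*T² (D(T, W) = (T + T)*T = (2*T)*T = 2*T²)
-371 + D(5, 11)*J(-6) = -371 + (2*5²)*(-6)² = -371 + (2*25)*36 = -371 + 50*36 = -371 + 1800 = 1429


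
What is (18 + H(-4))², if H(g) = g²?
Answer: 1156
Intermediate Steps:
(18 + H(-4))² = (18 + (-4)²)² = (18 + 16)² = 34² = 1156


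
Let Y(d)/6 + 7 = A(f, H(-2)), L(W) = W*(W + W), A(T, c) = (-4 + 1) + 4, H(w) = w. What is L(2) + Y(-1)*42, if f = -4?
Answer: -1504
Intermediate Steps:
A(T, c) = 1 (A(T, c) = -3 + 4 = 1)
L(W) = 2*W² (L(W) = W*(2*W) = 2*W²)
Y(d) = -36 (Y(d) = -42 + 6*1 = -42 + 6 = -36)
L(2) + Y(-1)*42 = 2*2² - 36*42 = 2*4 - 1512 = 8 - 1512 = -1504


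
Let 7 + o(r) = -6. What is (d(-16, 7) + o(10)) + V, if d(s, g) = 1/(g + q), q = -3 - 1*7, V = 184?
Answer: 512/3 ≈ 170.67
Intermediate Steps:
o(r) = -13 (o(r) = -7 - 6 = -13)
q = -10 (q = -3 - 7 = -10)
d(s, g) = 1/(-10 + g) (d(s, g) = 1/(g - 10) = 1/(-10 + g))
(d(-16, 7) + o(10)) + V = (1/(-10 + 7) - 13) + 184 = (1/(-3) - 13) + 184 = (-⅓ - 13) + 184 = -40/3 + 184 = 512/3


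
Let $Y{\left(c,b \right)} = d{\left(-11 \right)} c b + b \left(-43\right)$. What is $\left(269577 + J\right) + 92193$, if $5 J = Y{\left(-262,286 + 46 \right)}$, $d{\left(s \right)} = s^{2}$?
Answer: $-1746098$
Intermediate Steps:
$Y{\left(c,b \right)} = - 43 b + 121 b c$ ($Y{\left(c,b \right)} = \left(-11\right)^{2} c b + b \left(-43\right) = 121 c b - 43 b = 121 b c - 43 b = - 43 b + 121 b c$)
$J = -2107868$ ($J = \frac{\left(286 + 46\right) \left(-43 + 121 \left(-262\right)\right)}{5} = \frac{332 \left(-43 - 31702\right)}{5} = \frac{332 \left(-31745\right)}{5} = \frac{1}{5} \left(-10539340\right) = -2107868$)
$\left(269577 + J\right) + 92193 = \left(269577 - 2107868\right) + 92193 = -1838291 + 92193 = -1746098$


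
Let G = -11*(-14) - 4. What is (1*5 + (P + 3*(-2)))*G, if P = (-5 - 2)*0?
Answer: -150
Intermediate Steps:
P = 0 (P = -7*0 = 0)
G = 150 (G = 154 - 4 = 150)
(1*5 + (P + 3*(-2)))*G = (1*5 + (0 + 3*(-2)))*150 = (5 + (0 - 6))*150 = (5 - 6)*150 = -1*150 = -150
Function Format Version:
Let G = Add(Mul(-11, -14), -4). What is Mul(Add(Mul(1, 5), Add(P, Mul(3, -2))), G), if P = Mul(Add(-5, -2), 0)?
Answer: -150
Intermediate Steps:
P = 0 (P = Mul(-7, 0) = 0)
G = 150 (G = Add(154, -4) = 150)
Mul(Add(Mul(1, 5), Add(P, Mul(3, -2))), G) = Mul(Add(Mul(1, 5), Add(0, Mul(3, -2))), 150) = Mul(Add(5, Add(0, -6)), 150) = Mul(Add(5, -6), 150) = Mul(-1, 150) = -150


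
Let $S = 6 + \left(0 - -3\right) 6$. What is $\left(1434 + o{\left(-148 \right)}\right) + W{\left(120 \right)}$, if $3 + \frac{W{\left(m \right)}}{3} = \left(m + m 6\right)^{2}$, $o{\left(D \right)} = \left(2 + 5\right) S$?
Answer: $2118393$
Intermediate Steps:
$S = 24$ ($S = 6 + \left(0 + 3\right) 6 = 6 + 3 \cdot 6 = 6 + 18 = 24$)
$o{\left(D \right)} = 168$ ($o{\left(D \right)} = \left(2 + 5\right) 24 = 7 \cdot 24 = 168$)
$W{\left(m \right)} = -9 + 147 m^{2}$ ($W{\left(m \right)} = -9 + 3 \left(m + m 6\right)^{2} = -9 + 3 \left(m + 6 m\right)^{2} = -9 + 3 \left(7 m\right)^{2} = -9 + 3 \cdot 49 m^{2} = -9 + 147 m^{2}$)
$\left(1434 + o{\left(-148 \right)}\right) + W{\left(120 \right)} = \left(1434 + 168\right) - \left(9 - 147 \cdot 120^{2}\right) = 1602 + \left(-9 + 147 \cdot 14400\right) = 1602 + \left(-9 + 2116800\right) = 1602 + 2116791 = 2118393$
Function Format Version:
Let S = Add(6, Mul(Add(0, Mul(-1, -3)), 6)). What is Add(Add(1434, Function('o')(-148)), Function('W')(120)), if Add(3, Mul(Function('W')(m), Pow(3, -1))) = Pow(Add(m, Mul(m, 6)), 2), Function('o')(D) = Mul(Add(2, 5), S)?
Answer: 2118393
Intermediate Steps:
S = 24 (S = Add(6, Mul(Add(0, 3), 6)) = Add(6, Mul(3, 6)) = Add(6, 18) = 24)
Function('o')(D) = 168 (Function('o')(D) = Mul(Add(2, 5), 24) = Mul(7, 24) = 168)
Function('W')(m) = Add(-9, Mul(147, Pow(m, 2))) (Function('W')(m) = Add(-9, Mul(3, Pow(Add(m, Mul(m, 6)), 2))) = Add(-9, Mul(3, Pow(Add(m, Mul(6, m)), 2))) = Add(-9, Mul(3, Pow(Mul(7, m), 2))) = Add(-9, Mul(3, Mul(49, Pow(m, 2)))) = Add(-9, Mul(147, Pow(m, 2))))
Add(Add(1434, Function('o')(-148)), Function('W')(120)) = Add(Add(1434, 168), Add(-9, Mul(147, Pow(120, 2)))) = Add(1602, Add(-9, Mul(147, 14400))) = Add(1602, Add(-9, 2116800)) = Add(1602, 2116791) = 2118393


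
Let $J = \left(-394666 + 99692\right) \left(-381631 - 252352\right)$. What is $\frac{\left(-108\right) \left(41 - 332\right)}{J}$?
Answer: $\frac{15714}{93504250721} \approx 1.6806 \cdot 10^{-7}$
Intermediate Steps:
$J = 187008501442$ ($J = \left(-294974\right) \left(-633983\right) = 187008501442$)
$\frac{\left(-108\right) \left(41 - 332\right)}{J} = \frac{\left(-108\right) \left(41 - 332\right)}{187008501442} = \left(-108\right) \left(-291\right) \frac{1}{187008501442} = 31428 \cdot \frac{1}{187008501442} = \frac{15714}{93504250721}$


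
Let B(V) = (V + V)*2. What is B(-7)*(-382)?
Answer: 10696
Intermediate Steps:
B(V) = 4*V (B(V) = (2*V)*2 = 4*V)
B(-7)*(-382) = (4*(-7))*(-382) = -28*(-382) = 10696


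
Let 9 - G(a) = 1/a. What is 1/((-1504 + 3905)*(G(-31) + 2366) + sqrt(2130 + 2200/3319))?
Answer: 9094154269557/51858982306383328387 - 961*sqrt(23470872730)/103717964612766656774 ≈ 1.7536e-7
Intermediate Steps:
G(a) = 9 - 1/a
1/((-1504 + 3905)*(G(-31) + 2366) + sqrt(2130 + 2200/3319)) = 1/((-1504 + 3905)*((9 - 1/(-31)) + 2366) + sqrt(2130 + 2200/3319)) = 1/(2401*((9 - 1*(-1/31)) + 2366) + sqrt(2130 + 2200*(1/3319))) = 1/(2401*((9 + 1/31) + 2366) + sqrt(2130 + 2200/3319)) = 1/(2401*(280/31 + 2366) + sqrt(7071670/3319)) = 1/(2401*(73626/31) + sqrt(23470872730)/3319) = 1/(176776026/31 + sqrt(23470872730)/3319)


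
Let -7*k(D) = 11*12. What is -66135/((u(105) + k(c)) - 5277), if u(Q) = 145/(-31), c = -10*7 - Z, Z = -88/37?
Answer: 14351295/1150216 ≈ 12.477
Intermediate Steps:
Z = -88/37 (Z = -88*1/37 = -88/37 ≈ -2.3784)
c = -2502/37 (c = -10*7 - 1*(-88/37) = -70 + 88/37 = -2502/37 ≈ -67.622)
u(Q) = -145/31 (u(Q) = 145*(-1/31) = -145/31)
k(D) = -132/7 (k(D) = -11*12/7 = -⅐*132 = -132/7)
-66135/((u(105) + k(c)) - 5277) = -66135/((-145/31 - 132/7) - 5277) = -66135/(-5107/217 - 5277) = -66135/(-1150216/217) = -66135*(-217/1150216) = 14351295/1150216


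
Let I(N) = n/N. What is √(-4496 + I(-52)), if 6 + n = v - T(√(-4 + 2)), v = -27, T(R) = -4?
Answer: I*√3038919/26 ≈ 67.048*I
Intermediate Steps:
n = -29 (n = -6 + (-27 - 1*(-4)) = -6 + (-27 + 4) = -6 - 23 = -29)
I(N) = -29/N
√(-4496 + I(-52)) = √(-4496 - 29/(-52)) = √(-4496 - 29*(-1/52)) = √(-4496 + 29/52) = √(-233763/52) = I*√3038919/26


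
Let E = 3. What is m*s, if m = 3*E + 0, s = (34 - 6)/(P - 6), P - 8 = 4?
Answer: 42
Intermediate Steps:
P = 12 (P = 8 + 4 = 12)
s = 14/3 (s = (34 - 6)/(12 - 6) = 28/6 = 28*(⅙) = 14/3 ≈ 4.6667)
m = 9 (m = 3*3 + 0 = 9 + 0 = 9)
m*s = 9*(14/3) = 42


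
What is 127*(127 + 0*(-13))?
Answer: 16129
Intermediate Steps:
127*(127 + 0*(-13)) = 127*(127 + 0) = 127*127 = 16129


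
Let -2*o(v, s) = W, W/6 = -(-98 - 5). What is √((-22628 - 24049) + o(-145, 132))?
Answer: I*√46986 ≈ 216.76*I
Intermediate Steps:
W = 618 (W = 6*(-(-98 - 5)) = 6*(-1*(-103)) = 6*103 = 618)
o(v, s) = -309 (o(v, s) = -½*618 = -309)
√((-22628 - 24049) + o(-145, 132)) = √((-22628 - 24049) - 309) = √(-46677 - 309) = √(-46986) = I*√46986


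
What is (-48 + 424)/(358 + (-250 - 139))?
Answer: -376/31 ≈ -12.129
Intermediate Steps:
(-48 + 424)/(358 + (-250 - 139)) = 376/(358 - 389) = 376/(-31) = 376*(-1/31) = -376/31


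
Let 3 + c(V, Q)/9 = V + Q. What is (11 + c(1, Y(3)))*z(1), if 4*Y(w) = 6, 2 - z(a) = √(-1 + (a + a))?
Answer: 13/2 ≈ 6.5000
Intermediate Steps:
z(a) = 2 - √(-1 + 2*a) (z(a) = 2 - √(-1 + (a + a)) = 2 - √(-1 + 2*a))
Y(w) = 3/2 (Y(w) = (¼)*6 = 3/2)
c(V, Q) = -27 + 9*Q + 9*V (c(V, Q) = -27 + 9*(V + Q) = -27 + 9*(Q + V) = -27 + (9*Q + 9*V) = -27 + 9*Q + 9*V)
(11 + c(1, Y(3)))*z(1) = (11 + (-27 + 9*(3/2) + 9*1))*(2 - √(-1 + 2*1)) = (11 + (-27 + 27/2 + 9))*(2 - √(-1 + 2)) = (11 - 9/2)*(2 - √1) = 13*(2 - 1*1)/2 = 13*(2 - 1)/2 = (13/2)*1 = 13/2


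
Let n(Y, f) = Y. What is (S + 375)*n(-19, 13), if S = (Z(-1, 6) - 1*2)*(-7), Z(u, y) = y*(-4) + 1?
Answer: -10450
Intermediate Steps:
Z(u, y) = 1 - 4*y (Z(u, y) = -4*y + 1 = 1 - 4*y)
S = 175 (S = ((1 - 4*6) - 1*2)*(-7) = ((1 - 24) - 2)*(-7) = (-23 - 2)*(-7) = -25*(-7) = 175)
(S + 375)*n(-19, 13) = (175 + 375)*(-19) = 550*(-19) = -10450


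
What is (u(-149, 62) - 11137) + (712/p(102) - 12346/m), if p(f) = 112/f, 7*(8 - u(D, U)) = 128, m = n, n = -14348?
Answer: -527188397/50218 ≈ -10498.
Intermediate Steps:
m = -14348
u(D, U) = -72/7 (u(D, U) = 8 - ⅐*128 = 8 - 128/7 = -72/7)
(u(-149, 62) - 11137) + (712/p(102) - 12346/m) = (-72/7 - 11137) + (712/((112/102)) - 12346/(-14348)) = -78031/7 + (712/((112*(1/102))) - 12346*(-1/14348)) = -78031/7 + (712/(56/51) + 6173/7174) = -78031/7 + (712*(51/56) + 6173/7174) = -78031/7 + (4539/7 + 6173/7174) = -78031/7 + 32605997/50218 = -527188397/50218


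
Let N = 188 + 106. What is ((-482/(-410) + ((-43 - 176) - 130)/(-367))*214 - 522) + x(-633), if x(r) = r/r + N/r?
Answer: -1053753047/15874585 ≈ -66.380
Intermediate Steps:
N = 294
x(r) = 1 + 294/r (x(r) = r/r + 294/r = 1 + 294/r)
((-482/(-410) + ((-43 - 176) - 130)/(-367))*214 - 522) + x(-633) = ((-482/(-410) + ((-43 - 176) - 130)/(-367))*214 - 522) + (294 - 633)/(-633) = ((-482*(-1/410) + (-219 - 130)*(-1/367))*214 - 522) - 1/633*(-339) = ((241/205 - 349*(-1/367))*214 - 522) + 113/211 = ((241/205 + 349/367)*214 - 522) + 113/211 = ((159992/75235)*214 - 522) + 113/211 = (34238288/75235 - 522) + 113/211 = -5034382/75235 + 113/211 = -1053753047/15874585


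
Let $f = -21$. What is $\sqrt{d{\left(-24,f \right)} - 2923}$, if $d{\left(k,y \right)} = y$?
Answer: $8 i \sqrt{46} \approx 54.259 i$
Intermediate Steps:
$\sqrt{d{\left(-24,f \right)} - 2923} = \sqrt{-21 - 2923} = \sqrt{-2944} = 8 i \sqrt{46}$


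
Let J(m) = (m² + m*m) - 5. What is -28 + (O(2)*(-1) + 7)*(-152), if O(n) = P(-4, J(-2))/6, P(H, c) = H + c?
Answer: -3352/3 ≈ -1117.3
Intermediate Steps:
J(m) = -5 + 2*m² (J(m) = (m² + m²) - 5 = 2*m² - 5 = -5 + 2*m²)
O(n) = -⅙ (O(n) = (-4 + (-5 + 2*(-2)²))/6 = (-4 + (-5 + 2*4))*(⅙) = (-4 + (-5 + 8))*(⅙) = (-4 + 3)*(⅙) = -1*⅙ = -⅙)
-28 + (O(2)*(-1) + 7)*(-152) = -28 + (-⅙*(-1) + 7)*(-152) = -28 + (⅙ + 7)*(-152) = -28 + (43/6)*(-152) = -28 - 3268/3 = -3352/3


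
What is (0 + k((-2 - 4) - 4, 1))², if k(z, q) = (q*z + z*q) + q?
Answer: 361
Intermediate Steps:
k(z, q) = q + 2*q*z (k(z, q) = (q*z + q*z) + q = 2*q*z + q = q + 2*q*z)
(0 + k((-2 - 4) - 4, 1))² = (0 + 1*(1 + 2*((-2 - 4) - 4)))² = (0 + 1*(1 + 2*(-6 - 4)))² = (0 + 1*(1 + 2*(-10)))² = (0 + 1*(1 - 20))² = (0 + 1*(-19))² = (0 - 19)² = (-19)² = 361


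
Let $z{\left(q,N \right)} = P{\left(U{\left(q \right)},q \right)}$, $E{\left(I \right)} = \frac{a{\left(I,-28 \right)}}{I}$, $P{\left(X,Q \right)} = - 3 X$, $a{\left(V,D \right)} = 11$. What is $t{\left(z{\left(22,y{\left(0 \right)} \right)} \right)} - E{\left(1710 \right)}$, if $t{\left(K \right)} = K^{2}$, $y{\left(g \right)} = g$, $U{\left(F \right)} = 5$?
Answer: $\frac{384739}{1710} \approx 224.99$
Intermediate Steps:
$E{\left(I \right)} = \frac{11}{I}$
$z{\left(q,N \right)} = -15$ ($z{\left(q,N \right)} = \left(-3\right) 5 = -15$)
$t{\left(z{\left(22,y{\left(0 \right)} \right)} \right)} - E{\left(1710 \right)} = \left(-15\right)^{2} - \frac{11}{1710} = 225 - 11 \cdot \frac{1}{1710} = 225 - \frac{11}{1710} = \frac{384739}{1710}$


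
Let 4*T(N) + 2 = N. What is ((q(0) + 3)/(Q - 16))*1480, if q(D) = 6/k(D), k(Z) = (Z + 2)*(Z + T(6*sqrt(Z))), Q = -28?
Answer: 1110/11 ≈ 100.91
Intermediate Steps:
T(N) = -1/2 + N/4
k(Z) = (2 + Z)*(-1/2 + Z + 3*sqrt(Z)/2) (k(Z) = (Z + 2)*(Z + (-1/2 + (6*sqrt(Z))/4)) = (2 + Z)*(Z + (-1/2 + 3*sqrt(Z)/2)) = (2 + Z)*(-1/2 + Z + 3*sqrt(Z)/2))
q(D) = 6/(-1 + D**2 + 3*sqrt(D) + 3*D/2 + 3*D**(3/2)/2)
((q(0) + 3)/(Q - 16))*1480 = ((12/(-2 + 2*0**2 + 3*0 + 3*0**(3/2) + 6*sqrt(0)) + 3)/(-28 - 16))*1480 = ((12/(-2 + 2*0 + 0 + 3*0 + 6*0) + 3)/(-44))*1480 = ((12/(-2 + 0 + 0 + 0 + 0) + 3)*(-1/44))*1480 = ((12/(-2) + 3)*(-1/44))*1480 = ((12*(-1/2) + 3)*(-1/44))*1480 = ((-6 + 3)*(-1/44))*1480 = -3*(-1/44)*1480 = (3/44)*1480 = 1110/11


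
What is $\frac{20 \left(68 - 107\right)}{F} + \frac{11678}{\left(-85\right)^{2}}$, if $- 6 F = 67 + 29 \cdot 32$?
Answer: $\frac{9086522}{1437775} \approx 6.3198$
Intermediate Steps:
$F = - \frac{995}{6}$ ($F = - \frac{67 + 29 \cdot 32}{6} = - \frac{67 + 928}{6} = \left(- \frac{1}{6}\right) 995 = - \frac{995}{6} \approx -165.83$)
$\frac{20 \left(68 - 107\right)}{F} + \frac{11678}{\left(-85\right)^{2}} = \frac{20 \left(68 - 107\right)}{- \frac{995}{6}} + \frac{11678}{\left(-85\right)^{2}} = 20 \left(-39\right) \left(- \frac{6}{995}\right) + \frac{11678}{7225} = \left(-780\right) \left(- \frac{6}{995}\right) + 11678 \cdot \frac{1}{7225} = \frac{936}{199} + \frac{11678}{7225} = \frac{9086522}{1437775}$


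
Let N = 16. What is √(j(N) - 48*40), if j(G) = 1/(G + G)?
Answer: I*√122878/8 ≈ 43.817*I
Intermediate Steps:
j(G) = 1/(2*G)
√(j(N) - 48*40) = √((½)/16 - 48*40) = √((½)*(1/16) - 1920) = √(1/32 - 1920) = √(-61439/32) = I*√122878/8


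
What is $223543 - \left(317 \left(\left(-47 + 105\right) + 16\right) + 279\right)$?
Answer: $199806$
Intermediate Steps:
$223543 - \left(317 \left(\left(-47 + 105\right) + 16\right) + 279\right) = 223543 - \left(317 \left(58 + 16\right) + 279\right) = 223543 - \left(317 \cdot 74 + 279\right) = 223543 - \left(23458 + 279\right) = 223543 - 23737 = 199806$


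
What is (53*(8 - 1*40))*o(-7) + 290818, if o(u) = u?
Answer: 302690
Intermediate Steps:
(53*(8 - 1*40))*o(-7) + 290818 = (53*(8 - 1*40))*(-7) + 290818 = (53*(8 - 40))*(-7) + 290818 = (53*(-32))*(-7) + 290818 = -1696*(-7) + 290818 = 11872 + 290818 = 302690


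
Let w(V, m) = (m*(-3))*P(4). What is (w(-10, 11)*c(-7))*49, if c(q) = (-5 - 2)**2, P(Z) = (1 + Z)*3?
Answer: -1188495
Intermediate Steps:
P(Z) = 3 + 3*Z
w(V, m) = -45*m (w(V, m) = (m*(-3))*(3 + 3*4) = (-3*m)*(3 + 12) = -3*m*15 = -45*m)
c(q) = 49 (c(q) = (-7)**2 = 49)
(w(-10, 11)*c(-7))*49 = (-45*11*49)*49 = -495*49*49 = -24255*49 = -1188495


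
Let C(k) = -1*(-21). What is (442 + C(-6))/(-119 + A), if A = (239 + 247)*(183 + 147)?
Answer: 463/160261 ≈ 0.0028890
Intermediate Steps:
C(k) = 21
A = 160380 (A = 486*330 = 160380)
(442 + C(-6))/(-119 + A) = (442 + 21)/(-119 + 160380) = 463/160261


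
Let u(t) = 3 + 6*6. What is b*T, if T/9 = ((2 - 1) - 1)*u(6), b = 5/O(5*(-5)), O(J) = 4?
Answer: 0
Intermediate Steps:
u(t) = 39 (u(t) = 3 + 36 = 39)
b = 5/4 ≈ 1.2500
T = 0 (T = 9*(((2 - 1) - 1)*39) = 9*((1 - 1)*39) = 9*(0*39) = 9*0 = 0)
b*T = (5/4)*0 = 0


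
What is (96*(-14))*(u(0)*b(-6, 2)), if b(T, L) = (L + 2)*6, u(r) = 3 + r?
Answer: -96768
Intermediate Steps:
b(T, L) = 12 + 6*L (b(T, L) = (2 + L)*6 = 12 + 6*L)
(96*(-14))*(u(0)*b(-6, 2)) = (96*(-14))*((3 + 0)*(12 + 6*2)) = -4032*(12 + 12) = -4032*24 = -1344*72 = -96768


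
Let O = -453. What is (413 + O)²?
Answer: 1600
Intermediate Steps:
(413 + O)² = (413 - 453)² = (-40)² = 1600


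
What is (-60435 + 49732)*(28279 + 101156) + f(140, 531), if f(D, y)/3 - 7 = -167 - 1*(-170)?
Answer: -1385342775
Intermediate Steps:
f(D, y) = 30 (f(D, y) = 21 + 3*(-167 - 1*(-170)) = 21 + 3*(-167 + 170) = 21 + 3*3 = 21 + 9 = 30)
(-60435 + 49732)*(28279 + 101156) + f(140, 531) = (-60435 + 49732)*(28279 + 101156) + 30 = -10703*129435 + 30 = -1385342805 + 30 = -1385342775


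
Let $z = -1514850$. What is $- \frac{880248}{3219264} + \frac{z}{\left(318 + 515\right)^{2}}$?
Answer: $- \frac{228645686453}{93075494904} \approx -2.4566$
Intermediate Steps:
$- \frac{880248}{3219264} + \frac{z}{\left(318 + 515\right)^{2}} = - \frac{880248}{3219264} - \frac{1514850}{\left(318 + 515\right)^{2}} = \left(-880248\right) \frac{1}{3219264} - \frac{1514850}{833^{2}} = - \frac{36677}{134136} - \frac{1514850}{693889} = - \frac{228645686453}{93075494904}$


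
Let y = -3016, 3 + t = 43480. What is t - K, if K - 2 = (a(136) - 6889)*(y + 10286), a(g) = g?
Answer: 49137785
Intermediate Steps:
t = 43477 (t = -3 + 43480 = 43477)
K = -49094308 (K = 2 + (136 - 6889)*(-3016 + 10286) = 2 - 6753*7270 = 2 - 49094310 = -49094308)
t - K = 43477 - 1*(-49094308) = 43477 + 49094308 = 49137785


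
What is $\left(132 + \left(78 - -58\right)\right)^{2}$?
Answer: $71824$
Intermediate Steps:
$\left(132 + \left(78 - -58\right)\right)^{2} = \left(132 + \left(78 + 58\right)\right)^{2} = \left(132 + 136\right)^{2} = 268^{2} = 71824$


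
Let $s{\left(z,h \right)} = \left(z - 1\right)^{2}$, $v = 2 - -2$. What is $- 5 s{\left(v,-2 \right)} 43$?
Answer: $-1935$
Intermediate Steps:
$v = 4$ ($v = 2 + 2 = 4$)
$s{\left(z,h \right)} = \left(-1 + z\right)^{2}$
$- 5 s{\left(v,-2 \right)} 43 = - 5 \left(-1 + 4\right)^{2} \cdot 43 = - 5 \cdot 3^{2} \cdot 43 = \left(-5\right) 9 \cdot 43 = \left(-45\right) 43 = -1935$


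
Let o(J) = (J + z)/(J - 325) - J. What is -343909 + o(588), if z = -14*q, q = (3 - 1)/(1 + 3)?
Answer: -90602130/263 ≈ -3.4450e+5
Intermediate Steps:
q = ½ (q = 2/4 = 2*(¼) = ½ ≈ 0.50000)
z = -7 (z = -14*½ = -7)
o(J) = -J + (-7 + J)/(-325 + J) (o(J) = (J - 7)/(J - 325) - J = (-7 + J)/(-325 + J) - J = -J + (-7 + J)/(-325 + J))
-343909 + o(588) = -343909 + (-7 - 1*588² + 326*588)/(-325 + 588) = -343909 + (-7 - 1*345744 + 191688)/263 = -343909 + (-7 - 345744 + 191688)/263 = -343909 + (1/263)*(-154063) = -343909 - 154063/263 = -90602130/263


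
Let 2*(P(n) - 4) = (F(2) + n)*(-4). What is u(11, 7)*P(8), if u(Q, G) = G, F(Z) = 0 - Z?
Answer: -56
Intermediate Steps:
F(Z) = -Z
P(n) = 8 - 2*n (P(n) = 4 + ((-1*2 + n)*(-4))/2 = 4 + ((-2 + n)*(-4))/2 = 4 + (8 - 4*n)/2 = 4 + (4 - 2*n) = 8 - 2*n)
u(11, 7)*P(8) = 7*(8 - 2*8) = 7*(8 - 16) = 7*(-8) = -56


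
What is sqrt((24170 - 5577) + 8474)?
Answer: sqrt(27067) ≈ 164.52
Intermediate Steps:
sqrt((24170 - 5577) + 8474) = sqrt(18593 + 8474) = sqrt(27067)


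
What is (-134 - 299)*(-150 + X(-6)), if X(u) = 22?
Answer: 55424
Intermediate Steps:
(-134 - 299)*(-150 + X(-6)) = (-134 - 299)*(-150 + 22) = -433*(-128) = 55424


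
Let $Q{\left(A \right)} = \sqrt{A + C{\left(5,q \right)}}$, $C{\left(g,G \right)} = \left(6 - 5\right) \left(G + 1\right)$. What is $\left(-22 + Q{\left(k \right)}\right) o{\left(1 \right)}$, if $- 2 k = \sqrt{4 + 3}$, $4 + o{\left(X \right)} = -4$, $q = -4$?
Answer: $176 - 4 \sqrt{-12 - 2 \sqrt{7}} \approx 176.0 - 16.633 i$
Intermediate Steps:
$o{\left(X \right)} = -8$ ($o{\left(X \right)} = -4 - 4 = -8$)
$C{\left(g,G \right)} = 1 + G$ ($C{\left(g,G \right)} = 1 \left(1 + G\right) = 1 + G$)
$k = - \frac{\sqrt{7}}{2}$ ($k = - \frac{\sqrt{4 + 3}}{2} = - \frac{\sqrt{7}}{2} \approx -1.3229$)
$Q{\left(A \right)} = \sqrt{-3 + A}$ ($Q{\left(A \right)} = \sqrt{A + \left(1 - 4\right)} = \sqrt{A - 3} = \sqrt{-3 + A}$)
$\left(-22 + Q{\left(k \right)}\right) o{\left(1 \right)} = \left(-22 + \sqrt{-3 - \frac{\sqrt{7}}{2}}\right) \left(-8\right) = 176 - 8 \sqrt{-3 - \frac{\sqrt{7}}{2}}$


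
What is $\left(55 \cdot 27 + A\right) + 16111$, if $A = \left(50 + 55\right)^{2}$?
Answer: $28621$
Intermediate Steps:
$A = 11025$ ($A = 105^{2} = 11025$)
$\left(55 \cdot 27 + A\right) + 16111 = \left(55 \cdot 27 + 11025\right) + 16111 = \left(1485 + 11025\right) + 16111 = 12510 + 16111 = 28621$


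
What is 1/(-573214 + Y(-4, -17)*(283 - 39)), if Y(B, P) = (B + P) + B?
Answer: -1/579314 ≈ -1.7262e-6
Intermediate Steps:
Y(B, P) = P + 2*B
1/(-573214 + Y(-4, -17)*(283 - 39)) = 1/(-573214 + (-17 + 2*(-4))*(283 - 39)) = 1/(-573214 + (-17 - 8)*244) = 1/(-573214 - 25*244) = 1/(-573214 - 6100) = 1/(-579314) = -1/579314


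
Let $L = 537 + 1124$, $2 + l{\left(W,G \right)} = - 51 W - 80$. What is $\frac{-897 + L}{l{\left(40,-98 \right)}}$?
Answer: $- \frac{382}{1061} \approx -0.36004$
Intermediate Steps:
$l{\left(W,G \right)} = -82 - 51 W$ ($l{\left(W,G \right)} = -2 - \left(80 + 51 W\right) = -82 - 51 W$)
$L = 1661$
$\frac{-897 + L}{l{\left(40,-98 \right)}} = \frac{-897 + 1661}{-82 - 2040} = \frac{764}{-82 - 2040} = \frac{764}{-2122} = 764 \left(- \frac{1}{2122}\right) = - \frac{382}{1061}$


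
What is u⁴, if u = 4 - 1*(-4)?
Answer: 4096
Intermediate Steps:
u = 8 (u = 4 + 4 = 8)
u⁴ = 8⁴ = 4096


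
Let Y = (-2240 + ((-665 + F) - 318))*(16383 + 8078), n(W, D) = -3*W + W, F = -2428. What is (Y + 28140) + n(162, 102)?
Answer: -138201295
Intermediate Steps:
n(W, D) = -2*W
Y = -138229111 (Y = (-2240 + ((-665 - 2428) - 318))*(16383 + 8078) = (-2240 + (-3093 - 318))*24461 = (-2240 - 3411)*24461 = -5651*24461 = -138229111)
(Y + 28140) + n(162, 102) = (-138229111 + 28140) - 2*162 = -138200971 - 324 = -138201295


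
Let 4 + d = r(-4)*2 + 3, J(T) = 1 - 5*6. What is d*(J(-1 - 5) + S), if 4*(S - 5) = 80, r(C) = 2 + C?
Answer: 20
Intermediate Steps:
J(T) = -29 (J(T) = 1 - 30 = -29)
S = 25 (S = 5 + (¼)*80 = 5 + 20 = 25)
d = -5 (d = -4 + ((2 - 4)*2 + 3) = -4 + (-2*2 + 3) = -4 + (-4 + 3) = -4 - 1 = -5)
d*(J(-1 - 5) + S) = -5*(-29 + 25) = -5*(-4) = 20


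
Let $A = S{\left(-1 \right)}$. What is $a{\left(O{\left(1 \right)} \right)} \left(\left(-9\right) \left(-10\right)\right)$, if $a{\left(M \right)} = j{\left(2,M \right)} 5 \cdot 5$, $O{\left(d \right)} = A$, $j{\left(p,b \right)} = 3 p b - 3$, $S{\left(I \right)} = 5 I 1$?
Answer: $-74250$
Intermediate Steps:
$S{\left(I \right)} = 5 I$
$j{\left(p,b \right)} = -3 + 3 b p$ ($j{\left(p,b \right)} = 3 b p - 3 = -3 + 3 b p$)
$A = -5$ ($A = 5 \left(-1\right) = -5$)
$O{\left(d \right)} = -5$
$a{\left(M \right)} = -75 + 150 M$ ($a{\left(M \right)} = \left(-3 + 3 M 2\right) 5 \cdot 5 = \left(-3 + 6 M\right) 5 \cdot 5 = \left(-15 + 30 M\right) 5 = -75 + 150 M$)
$a{\left(O{\left(1 \right)} \right)} \left(\left(-9\right) \left(-10\right)\right) = \left(-75 + 150 \left(-5\right)\right) \left(\left(-9\right) \left(-10\right)\right) = \left(-75 - 750\right) 90 = \left(-825\right) 90 = -74250$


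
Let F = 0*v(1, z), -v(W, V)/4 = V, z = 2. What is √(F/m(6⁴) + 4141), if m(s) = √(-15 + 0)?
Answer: √4141 ≈ 64.351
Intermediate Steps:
v(W, V) = -4*V
m(s) = I*√15 (m(s) = √(-15) = I*√15)
F = 0 (F = 0*(-4*2) = 0*(-8) = 0)
√(F/m(6⁴) + 4141) = √(0/((I*√15)) + 4141) = √(0*(-I*√15/15) + 4141) = √(0 + 4141) = √4141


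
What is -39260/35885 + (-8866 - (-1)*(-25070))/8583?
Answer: -103650796/20533397 ≈ -5.0479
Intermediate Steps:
-39260/35885 + (-8866 - (-1)*(-25070))/8583 = -39260*1/35885 + (-8866 - 1*25070)*(1/8583) = -7852/7177 + (-8866 - 25070)*(1/8583) = -7852/7177 - 33936*1/8583 = -7852/7177 - 11312/2861 = -103650796/20533397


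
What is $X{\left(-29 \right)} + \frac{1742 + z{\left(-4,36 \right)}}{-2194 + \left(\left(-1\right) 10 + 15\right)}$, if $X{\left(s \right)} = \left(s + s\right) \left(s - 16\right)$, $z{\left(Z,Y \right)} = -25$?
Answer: $\frac{5711573}{2189} \approx 2609.2$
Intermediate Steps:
$X{\left(s \right)} = 2 s \left(-16 + s\right)$
$X{\left(-29 \right)} + \frac{1742 + z{\left(-4,36 \right)}}{-2194 + \left(\left(-1\right) 10 + 15\right)} = 2 \left(-29\right) \left(-16 - 29\right) + \frac{1742 - 25}{-2194 + \left(\left(-1\right) 10 + 15\right)} = 2 \left(-29\right) \left(-45\right) + \frac{1717}{-2194 + \left(-10 + 15\right)} = 2610 + \frac{1717}{-2194 + 5} = 2610 + \frac{1717}{-2189} = 2610 + 1717 \left(- \frac{1}{2189}\right) = 2610 - \frac{1717}{2189} = \frac{5711573}{2189}$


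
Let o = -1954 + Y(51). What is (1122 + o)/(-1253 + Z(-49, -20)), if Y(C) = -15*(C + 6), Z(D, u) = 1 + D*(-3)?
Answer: 1687/1105 ≈ 1.5267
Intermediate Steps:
Z(D, u) = 1 - 3*D
Y(C) = -90 - 15*C (Y(C) = -15*(6 + C) = -90 - 15*C)
o = -2809 (o = -1954 + (-90 - 15*51) = -1954 + (-90 - 765) = -1954 - 855 = -2809)
(1122 + o)/(-1253 + Z(-49, -20)) = (1122 - 2809)/(-1253 + (1 - 3*(-49))) = -1687/(-1253 + (1 + 147)) = -1687/(-1253 + 148) = -1687/(-1105) = -1687*(-1/1105) = 1687/1105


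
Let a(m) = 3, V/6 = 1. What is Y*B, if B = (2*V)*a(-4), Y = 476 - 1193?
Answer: -25812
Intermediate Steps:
V = 6 (V = 6*1 = 6)
Y = -717
B = 36 (B = (2*6)*3 = 12*3 = 36)
Y*B = -717*36 = -25812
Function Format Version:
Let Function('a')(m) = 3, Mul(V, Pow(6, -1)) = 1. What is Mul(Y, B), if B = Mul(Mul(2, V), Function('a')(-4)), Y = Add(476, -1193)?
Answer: -25812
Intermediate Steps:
V = 6 (V = Mul(6, 1) = 6)
Y = -717
B = 36 (B = Mul(Mul(2, 6), 3) = Mul(12, 3) = 36)
Mul(Y, B) = Mul(-717, 36) = -25812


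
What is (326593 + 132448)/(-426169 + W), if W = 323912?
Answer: -459041/102257 ≈ -4.4891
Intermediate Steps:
(326593 + 132448)/(-426169 + W) = (326593 + 132448)/(-426169 + 323912) = 459041/(-102257) = 459041*(-1/102257) = -459041/102257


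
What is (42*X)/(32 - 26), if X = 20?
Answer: 140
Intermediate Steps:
(42*X)/(32 - 26) = (42*20)/(32 - 26) = 840/6 = 840*(⅙) = 140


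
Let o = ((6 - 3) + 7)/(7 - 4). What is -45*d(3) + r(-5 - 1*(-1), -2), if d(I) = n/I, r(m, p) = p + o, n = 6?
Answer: -266/3 ≈ -88.667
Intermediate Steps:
o = 10/3 (o = (3 + 7)/3 = 10*(1/3) = 10/3 ≈ 3.3333)
r(m, p) = 10/3 + p (r(m, p) = p + 10/3 = 10/3 + p)
d(I) = 6/I
-45*d(3) + r(-5 - 1*(-1), -2) = -270/3 + (10/3 - 2) = -270/3 + 4/3 = -45*2 + 4/3 = -90 + 4/3 = -266/3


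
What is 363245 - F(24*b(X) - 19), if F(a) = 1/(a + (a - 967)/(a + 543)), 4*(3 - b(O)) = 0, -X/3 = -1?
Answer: 5571088267/15337 ≈ 3.6325e+5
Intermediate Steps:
X = 3 (X = -3*(-1) = 3)
b(O) = 3 (b(O) = 3 - ¼*0 = 3 + 0 = 3)
F(a) = 1/(a + (-967 + a)/(543 + a))
363245 - F(24*b(X) - 19) = 363245 - (543 + (24*3 - 19))/(-967 + (24*3 - 19)² + 544*(24*3 - 19)) = 363245 - (543 + (72 - 19))/(-967 + (72 - 19)² + 544*(72 - 19)) = 363245 - (543 + 53)/(-967 + 53² + 544*53) = 363245 - 596/(-967 + 2809 + 28832) = 363245 - 596/30674 = 363245 - 1*298/15337 = 363245 - 298/15337 = 5571088267/15337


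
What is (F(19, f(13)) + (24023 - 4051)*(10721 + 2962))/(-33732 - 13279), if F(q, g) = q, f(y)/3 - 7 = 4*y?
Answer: -273276895/47011 ≈ -5813.0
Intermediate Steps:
f(y) = 21 + 12*y (f(y) = 21 + 3*(4*y) = 21 + 12*y)
(F(19, f(13)) + (24023 - 4051)*(10721 + 2962))/(-33732 - 13279) = (19 + (24023 - 4051)*(10721 + 2962))/(-33732 - 13279) = (19 + 19972*13683)/(-47011) = (19 + 273276876)*(-1/47011) = 273276895*(-1/47011) = -273276895/47011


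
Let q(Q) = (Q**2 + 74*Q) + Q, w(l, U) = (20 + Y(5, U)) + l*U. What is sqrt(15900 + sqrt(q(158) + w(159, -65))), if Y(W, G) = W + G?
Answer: sqrt(15900 + sqrt(26439)) ≈ 126.74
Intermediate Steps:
Y(W, G) = G + W
w(l, U) = 25 + U + U*l (w(l, U) = (20 + (U + 5)) + l*U = (20 + (5 + U)) + U*l = (25 + U) + U*l = 25 + U + U*l)
q(Q) = Q**2 + 75*Q
sqrt(15900 + sqrt(q(158) + w(159, -65))) = sqrt(15900 + sqrt(158*(75 + 158) + (25 - 65 - 65*159))) = sqrt(15900 + sqrt(158*233 + (25 - 65 - 10335))) = sqrt(15900 + sqrt(36814 - 10375)) = sqrt(15900 + sqrt(26439))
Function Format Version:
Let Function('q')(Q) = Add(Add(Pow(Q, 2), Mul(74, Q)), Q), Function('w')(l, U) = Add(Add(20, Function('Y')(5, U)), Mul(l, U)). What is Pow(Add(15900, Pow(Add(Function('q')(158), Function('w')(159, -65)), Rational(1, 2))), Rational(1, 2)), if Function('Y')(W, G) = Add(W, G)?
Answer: Pow(Add(15900, Pow(26439, Rational(1, 2))), Rational(1, 2)) ≈ 126.74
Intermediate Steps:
Function('Y')(W, G) = Add(G, W)
Function('w')(l, U) = Add(25, U, Mul(U, l)) (Function('w')(l, U) = Add(Add(20, Add(U, 5)), Mul(l, U)) = Add(Add(20, Add(5, U)), Mul(U, l)) = Add(Add(25, U), Mul(U, l)) = Add(25, U, Mul(U, l)))
Function('q')(Q) = Add(Pow(Q, 2), Mul(75, Q))
Pow(Add(15900, Pow(Add(Function('q')(158), Function('w')(159, -65)), Rational(1, 2))), Rational(1, 2)) = Pow(Add(15900, Pow(Add(Mul(158, Add(75, 158)), Add(25, -65, Mul(-65, 159))), Rational(1, 2))), Rational(1, 2)) = Pow(Add(15900, Pow(Add(Mul(158, 233), Add(25, -65, -10335)), Rational(1, 2))), Rational(1, 2)) = Pow(Add(15900, Pow(Add(36814, -10375), Rational(1, 2))), Rational(1, 2)) = Pow(Add(15900, Pow(26439, Rational(1, 2))), Rational(1, 2))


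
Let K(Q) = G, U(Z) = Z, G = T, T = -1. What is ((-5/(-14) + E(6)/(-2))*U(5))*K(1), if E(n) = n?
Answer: 185/14 ≈ 13.214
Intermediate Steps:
G = -1
K(Q) = -1
((-5/(-14) + E(6)/(-2))*U(5))*K(1) = ((-5/(-14) + 6/(-2))*5)*(-1) = ((-5*(-1/14) + 6*(-½))*5)*(-1) = ((5/14 - 3)*5)*(-1) = -37/14*5*(-1) = -185/14*(-1) = 185/14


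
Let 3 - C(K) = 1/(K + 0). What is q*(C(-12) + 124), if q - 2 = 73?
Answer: 38125/4 ≈ 9531.3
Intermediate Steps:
q = 75 (q = 2 + 73 = 75)
C(K) = 3 - 1/K (C(K) = 3 - 1/(K + 0) = 3 - 1/K)
q*(C(-12) + 124) = 75*((3 - 1/(-12)) + 124) = 75*((3 - 1*(-1/12)) + 124) = 75*((3 + 1/12) + 124) = 75*(37/12 + 124) = 75*(1525/12) = 38125/4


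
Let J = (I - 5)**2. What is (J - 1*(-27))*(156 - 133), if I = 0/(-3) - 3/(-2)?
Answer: 3611/4 ≈ 902.75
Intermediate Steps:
I = 3/2 (I = 0*(-1/3) - 3*(-1/2) = 0 + 3/2 = 3/2 ≈ 1.5000)
J = 49/4 (J = (3/2 - 5)**2 = (-7/2)**2 = 49/4 ≈ 12.250)
(J - 1*(-27))*(156 - 133) = (49/4 - 1*(-27))*(156 - 133) = (49/4 + 27)*23 = (157/4)*23 = 3611/4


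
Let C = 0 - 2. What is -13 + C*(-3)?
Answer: -7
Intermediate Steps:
C = -2
-13 + C*(-3) = -13 - 2*(-3) = -13 + 6 = -7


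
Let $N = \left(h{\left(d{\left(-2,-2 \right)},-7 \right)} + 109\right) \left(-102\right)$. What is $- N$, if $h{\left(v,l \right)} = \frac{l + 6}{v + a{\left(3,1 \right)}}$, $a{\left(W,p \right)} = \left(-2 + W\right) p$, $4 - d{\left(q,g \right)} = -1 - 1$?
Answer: $\frac{77724}{7} \approx 11103.0$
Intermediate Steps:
$d{\left(q,g \right)} = 6$ ($d{\left(q,g \right)} = 4 - \left(-1 - 1\right) = 4 - -2 = 4 + 2 = 6$)
$a{\left(W,p \right)} = p \left(-2 + W\right)$
$h{\left(v,l \right)} = \frac{6 + l}{1 + v}$ ($h{\left(v,l \right)} = \frac{l + 6}{v + 1 \left(-2 + 3\right)} = \frac{6 + l}{v + 1 \cdot 1} = \frac{6 + l}{v + 1} = \frac{6 + l}{1 + v}$)
$N = - \frac{77724}{7}$ ($N = \left(\frac{6 - 7}{1 + 6} + 109\right) \left(-102\right) = \left(\frac{1}{7} \left(-1\right) + 109\right) \left(-102\right) = \left(- \frac{1}{7} + 109\right) \left(-102\right) = \frac{762}{7} \left(-102\right) = - \frac{77724}{7} \approx -11103.0$)
$- N = \left(-1\right) \left(- \frac{77724}{7}\right) = \frac{77724}{7}$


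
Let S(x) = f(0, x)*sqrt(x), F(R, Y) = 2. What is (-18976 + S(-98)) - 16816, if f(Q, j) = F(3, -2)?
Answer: -35792 + 14*I*sqrt(2) ≈ -35792.0 + 19.799*I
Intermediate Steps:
f(Q, j) = 2
S(x) = 2*sqrt(x)
(-18976 + S(-98)) - 16816 = (-18976 + 2*sqrt(-98)) - 16816 = (-18976 + 2*(7*I*sqrt(2))) - 16816 = (-18976 + 14*I*sqrt(2)) - 16816 = -35792 + 14*I*sqrt(2)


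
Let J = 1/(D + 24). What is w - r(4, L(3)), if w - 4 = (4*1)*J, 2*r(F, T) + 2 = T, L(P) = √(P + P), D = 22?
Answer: 117/23 - √6/2 ≈ 3.8622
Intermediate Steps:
L(P) = √2*√P (L(P) = √(2*P) = √2*√P)
r(F, T) = -1 + T/2
J = 1/46 (J = 1/(22 + 24) = 1/46 ≈ 0.021739)
w = 94/23 (w = 4 + (4*1)*(1/46) = 4 + 4*(1/46) = 4 + 2/23 = 94/23 ≈ 4.0870)
w - r(4, L(3)) = 94/23 - (-1 + (√2*√3)/2) = 94/23 - (-1 + √6/2) = 94/23 + (1 - √6/2) = 117/23 - √6/2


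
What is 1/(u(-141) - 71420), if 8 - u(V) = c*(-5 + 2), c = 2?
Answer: -1/71406 ≈ -1.4004e-5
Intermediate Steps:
u(V) = 14 (u(V) = 8 - 2*(-5 + 2) = 8 - 2*(-3) = 8 - 1*(-6) = 8 + 6 = 14)
1/(u(-141) - 71420) = 1/(14 - 71420) = 1/(-71406) = -1/71406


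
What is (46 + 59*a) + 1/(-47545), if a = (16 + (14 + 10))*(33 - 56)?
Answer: -2578555531/47545 ≈ -54234.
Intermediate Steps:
a = -920 (a = (16 + 24)*(-23) = 40*(-23) = -920)
(46 + 59*a) + 1/(-47545) = (46 + 59*(-920)) + 1/(-47545) = (46 - 54280) - 1/47545 = -54234 - 1/47545 = -2578555531/47545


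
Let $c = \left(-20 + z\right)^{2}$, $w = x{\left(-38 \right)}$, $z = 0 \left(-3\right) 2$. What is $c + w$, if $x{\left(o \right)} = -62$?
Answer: $338$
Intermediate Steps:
$z = 0$ ($z = 0 \cdot 2 = 0$)
$w = -62$
$c = 400$ ($c = \left(-20 + 0\right)^{2} = \left(-20\right)^{2} = 400$)
$c + w = 400 - 62 = 338$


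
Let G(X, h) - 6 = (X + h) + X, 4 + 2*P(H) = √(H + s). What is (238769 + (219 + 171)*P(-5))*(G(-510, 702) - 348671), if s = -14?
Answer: -83054115187 - 68051685*I*√19 ≈ -8.3054e+10 - 2.9663e+8*I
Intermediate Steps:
P(H) = -2 + √(-14 + H)/2 (P(H) = -2 + √(H - 14)/2 = -2 + √(-14 + H)/2)
G(X, h) = 6 + h + 2*X (G(X, h) = 6 + ((X + h) + X) = 6 + (h + 2*X) = 6 + h + 2*X)
(238769 + (219 + 171)*P(-5))*(G(-510, 702) - 348671) = (238769 + (219 + 171)*(-2 + √(-14 - 5)/2))*((6 + 702 + 2*(-510)) - 348671) = (238769 + 390*(-2 + √(-19)/2))*((6 + 702 - 1020) - 348671) = (238769 + 390*(-2 + (I*√19)/2))*(-312 - 348671) = (238769 + 390*(-2 + I*√19/2))*(-348983) = (238769 + (-780 + 195*I*√19))*(-348983) = (237989 + 195*I*√19)*(-348983) = -83054115187 - 68051685*I*√19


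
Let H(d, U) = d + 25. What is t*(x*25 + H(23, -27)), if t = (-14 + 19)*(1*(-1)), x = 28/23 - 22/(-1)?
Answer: -72270/23 ≈ -3142.2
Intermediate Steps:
x = 534/23 (x = 28*(1/23) - 22*(-1) = 28/23 + 22 = 534/23 ≈ 23.217)
t = -5 (t = 5*(-1) = -5)
H(d, U) = 25 + d
t*(x*25 + H(23, -27)) = -5*((534/23)*25 + (25 + 23)) = -5*(13350/23 + 48) = -5*14454/23 = -72270/23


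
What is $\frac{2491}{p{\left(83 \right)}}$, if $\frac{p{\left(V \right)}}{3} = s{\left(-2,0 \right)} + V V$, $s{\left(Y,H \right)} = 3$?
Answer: $\frac{2491}{20676} \approx 0.12048$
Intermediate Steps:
$p{\left(V \right)} = 9 + 3 V^{2}$ ($p{\left(V \right)} = 3 \left(3 + V V\right) = 3 \left(3 + V^{2}\right) = 9 + 3 V^{2}$)
$\frac{2491}{p{\left(83 \right)}} = \frac{2491}{9 + 3 \cdot 83^{2}} = \frac{2491}{9 + 3 \cdot 6889} = \frac{2491}{9 + 20667} = \frac{2491}{20676}$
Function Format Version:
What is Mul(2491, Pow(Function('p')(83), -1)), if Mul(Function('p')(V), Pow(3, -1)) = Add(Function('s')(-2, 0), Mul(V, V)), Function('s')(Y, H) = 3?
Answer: Rational(2491, 20676) ≈ 0.12048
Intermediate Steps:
Function('p')(V) = Add(9, Mul(3, Pow(V, 2))) (Function('p')(V) = Mul(3, Add(3, Mul(V, V))) = Mul(3, Add(3, Pow(V, 2))) = Add(9, Mul(3, Pow(V, 2))))
Mul(2491, Pow(Function('p')(83), -1)) = Mul(2491, Pow(Add(9, Mul(3, Pow(83, 2))), -1)) = Mul(2491, Pow(Add(9, Mul(3, 6889)), -1)) = Mul(2491, Pow(Add(9, 20667), -1)) = Mul(2491, Pow(20676, -1)) = Mul(2491, Rational(1, 20676)) = Rational(2491, 20676)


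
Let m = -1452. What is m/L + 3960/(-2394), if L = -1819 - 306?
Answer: -274384/282625 ≈ -0.97084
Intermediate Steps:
L = -2125
m/L + 3960/(-2394) = -1452/(-2125) + 3960/(-2394) = -1452*(-1/2125) + 3960*(-1/2394) = 1452/2125 - 220/133 = -274384/282625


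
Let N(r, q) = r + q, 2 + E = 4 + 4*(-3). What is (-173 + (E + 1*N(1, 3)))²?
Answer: 32041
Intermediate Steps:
E = -10 (E = -2 + (4 + 4*(-3)) = -2 + (4 - 12) = -2 - 8 = -10)
N(r, q) = q + r
(-173 + (E + 1*N(1, 3)))² = (-173 + (-10 + 1*(3 + 1)))² = (-173 + (-10 + 1*4))² = (-173 + (-10 + 4))² = (-173 - 6)² = (-179)² = 32041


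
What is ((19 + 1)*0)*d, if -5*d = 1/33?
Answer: 0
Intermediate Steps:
d = -1/165 (d = -1/5/33 = -1/5*1/33 = -1/165 ≈ -0.0060606)
((19 + 1)*0)*d = ((19 + 1)*0)*(-1/165) = (20*0)*(-1/165) = 0*(-1/165) = 0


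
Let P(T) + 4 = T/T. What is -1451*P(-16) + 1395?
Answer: 5748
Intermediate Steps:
P(T) = -3 (P(T) = -4 + T/T = -4 + 1 = -3)
-1451*P(-16) + 1395 = -1451*(-3) + 1395 = 4353 + 1395 = 5748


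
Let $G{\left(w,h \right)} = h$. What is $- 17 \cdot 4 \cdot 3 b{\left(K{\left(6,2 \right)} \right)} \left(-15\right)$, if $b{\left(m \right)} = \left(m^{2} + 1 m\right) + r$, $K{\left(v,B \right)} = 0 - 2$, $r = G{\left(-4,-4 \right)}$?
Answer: $-6120$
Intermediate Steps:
$r = -4$
$K{\left(v,B \right)} = -2$
$b{\left(m \right)} = -4 + m + m^{2}$ ($b{\left(m \right)} = \left(m^{2} + 1 m\right) - 4 = \left(m^{2} + m\right) - 4 = \left(m + m^{2}\right) - 4 = -4 + m + m^{2}$)
$- 17 \cdot 4 \cdot 3 b{\left(K{\left(6,2 \right)} \right)} \left(-15\right) = - 17 \cdot 4 \cdot 3 \left(-4 - 2 + \left(-2\right)^{2}\right) \left(-15\right) = - 17 \cdot 12 \left(-4 - 2 + 4\right) \left(-15\right) = - 17 \cdot 12 \left(-2\right) \left(-15\right) = \left(-17\right) \left(-24\right) \left(-15\right) = 408 \left(-15\right) = -6120$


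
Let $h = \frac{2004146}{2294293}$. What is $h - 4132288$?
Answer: $- \frac{9480677428238}{2294293} \approx -4.1323 \cdot 10^{6}$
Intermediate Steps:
$h = \frac{2004146}{2294293}$ ($h = 2004146 \cdot \frac{1}{2294293} = \frac{2004146}{2294293} \approx 0.87354$)
$h - 4132288 = \frac{2004146}{2294293} - 4132288 = - \frac{9480677428238}{2294293}$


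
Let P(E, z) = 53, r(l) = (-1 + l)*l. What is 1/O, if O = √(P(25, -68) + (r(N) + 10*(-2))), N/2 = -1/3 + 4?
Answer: 3*√715/715 ≈ 0.11219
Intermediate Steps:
N = 22/3 (N = 2*(-1/3 + 4) = 2*(-1*⅓ + 4) = 2*(-⅓ + 4) = 2*(11/3) = 22/3 ≈ 7.3333)
r(l) = l*(-1 + l)
O = √715/3 (O = √(53 + (22*(-1 + 22/3)/3 + 10*(-2))) = √(53 + ((22/3)*(19/3) - 20)) = √(53 + (418/9 - 20)) = √(53 + 238/9) = √(715/9) = √715/3 ≈ 8.9132)
1/O = 1/(√715/3) = 3*√715/715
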